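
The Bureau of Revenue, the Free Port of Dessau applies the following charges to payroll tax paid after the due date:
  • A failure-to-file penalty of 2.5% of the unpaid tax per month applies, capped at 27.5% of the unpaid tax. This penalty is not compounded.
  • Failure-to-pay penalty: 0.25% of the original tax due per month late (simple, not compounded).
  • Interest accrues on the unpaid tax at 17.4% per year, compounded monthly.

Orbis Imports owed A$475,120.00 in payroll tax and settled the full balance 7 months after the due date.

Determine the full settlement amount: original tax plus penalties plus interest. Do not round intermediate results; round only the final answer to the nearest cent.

A$616,954.49

Failure-to-file: 7 × 2.5% × A$475,120.00 = A$83,146.00 (under the 27.5% cap)
Failure-to-pay penalty: 7 × 0.25% × A$475,120.00 = A$8,314.60
Interest (17.4%/yr ÷ 12 = 1.45%/month): A$475,120.00 × ((1 + 0.0145)^7 − 1) = A$50,373.8913…
Total = A$475,120.00 + A$91,460.6000 + A$50,373.8913… = A$616,954.49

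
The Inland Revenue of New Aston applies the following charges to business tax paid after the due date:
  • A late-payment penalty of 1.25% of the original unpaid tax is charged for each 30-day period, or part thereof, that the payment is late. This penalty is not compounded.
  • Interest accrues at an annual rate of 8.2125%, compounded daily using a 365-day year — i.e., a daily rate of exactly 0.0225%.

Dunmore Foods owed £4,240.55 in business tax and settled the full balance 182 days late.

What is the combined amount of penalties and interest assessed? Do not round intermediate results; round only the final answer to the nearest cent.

Penalty periods: ⌈182/30⌉ = 7; penalty = 7 × 1.25% × £4,240.55 = £371.05…
Interest: £4,240.55 × ((1 + 0.000225)^182 − 1) = £4,240.55 × 0.04179522… = £177.2347…
Penalties + interest = £371.0481… + £177.2347… = £548.28

£548.28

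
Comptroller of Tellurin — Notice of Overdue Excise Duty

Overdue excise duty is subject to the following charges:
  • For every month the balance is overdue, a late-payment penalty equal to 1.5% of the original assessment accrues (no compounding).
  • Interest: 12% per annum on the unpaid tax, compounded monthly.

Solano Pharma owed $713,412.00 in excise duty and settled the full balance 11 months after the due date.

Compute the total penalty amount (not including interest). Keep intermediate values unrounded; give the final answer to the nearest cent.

Late-payment penalty = 1.5% × $713,412.00 × 11 mo = $117,712.98

$117,712.98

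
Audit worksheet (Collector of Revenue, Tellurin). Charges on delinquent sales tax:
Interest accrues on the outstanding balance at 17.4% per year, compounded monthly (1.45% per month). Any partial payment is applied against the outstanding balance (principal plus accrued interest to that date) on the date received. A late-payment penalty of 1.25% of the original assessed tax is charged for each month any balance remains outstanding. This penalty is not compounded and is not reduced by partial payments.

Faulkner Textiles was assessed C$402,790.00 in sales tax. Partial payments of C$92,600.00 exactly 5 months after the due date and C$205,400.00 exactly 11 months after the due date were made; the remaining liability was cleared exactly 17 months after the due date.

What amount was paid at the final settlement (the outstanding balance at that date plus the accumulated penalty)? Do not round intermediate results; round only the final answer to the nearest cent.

C$266,075.23

Balance at month 5: C$402,790.0000 × (1 + 0.0145)^5 = C$432,851.5098…
After C$92,600.00 payment: C$432,851.5098… − C$92,600.00 = C$340,251.5098…
Balance at month 11: C$340,251.5098… × (1 + 0.0145)^6 = C$370,947.4323…
After C$205,400.00 payment: C$370,947.4323… − C$205,400.00 = C$165,547.4323…
Balance at month 17: C$165,547.4323… × (1 + 0.0145)^6 = C$180,482.3584…
Penalty: 17 × 1.25% × C$402,790.00 = C$85,592.88…
Final settlement = outstanding balance + penalty = C$180,482.3584… + C$85,592.88… = C$266,075.23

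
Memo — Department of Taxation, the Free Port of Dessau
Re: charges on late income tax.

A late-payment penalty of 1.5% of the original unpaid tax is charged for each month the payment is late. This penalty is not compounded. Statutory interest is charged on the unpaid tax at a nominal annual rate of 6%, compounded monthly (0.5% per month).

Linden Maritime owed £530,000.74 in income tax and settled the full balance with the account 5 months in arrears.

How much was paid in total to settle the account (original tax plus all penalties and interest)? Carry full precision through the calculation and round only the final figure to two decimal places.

Late-payment penalty = 1.5% × £530,000.74 × 5 mo = £39,750.06…
Interest: £530,000.74 × ((1 + 0.005)^5 − 1) = £530,000.74 × 0.0252513… = £13,383.1828…
Total = £530,000.74 + £39,750.0555 + £13,383.1828… = £583,133.98

£583,133.98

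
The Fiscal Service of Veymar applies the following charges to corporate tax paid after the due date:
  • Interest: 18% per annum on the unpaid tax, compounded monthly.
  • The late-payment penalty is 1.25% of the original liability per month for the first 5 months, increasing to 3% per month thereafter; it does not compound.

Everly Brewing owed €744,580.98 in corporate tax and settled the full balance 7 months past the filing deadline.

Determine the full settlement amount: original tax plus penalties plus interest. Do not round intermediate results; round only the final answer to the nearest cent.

Penalty, months 1–5: 5 × 1.25% × €744,580.98 = €46,536.31…
Penalty, months 6–7: 2 × 3% × €744,580.98 = €44,674.86…
Interest (18%/yr ÷ 12 = 1.5%/month): €744,580.98 × ((1 + 0.015)^7 − 1) = €81,788.4329…
Total = €744,580.98 + €91,211.1701… + €81,788.4329… = €917,580.58

€917,580.58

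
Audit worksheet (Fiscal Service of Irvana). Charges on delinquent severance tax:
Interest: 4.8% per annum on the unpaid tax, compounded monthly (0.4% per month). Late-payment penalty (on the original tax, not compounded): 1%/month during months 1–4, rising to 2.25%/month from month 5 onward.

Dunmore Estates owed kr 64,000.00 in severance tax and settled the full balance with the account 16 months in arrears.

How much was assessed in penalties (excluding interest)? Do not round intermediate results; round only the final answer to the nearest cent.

kr 19,840.00

Penalty, months 1–4: 4 × 1% × kr 64,000.00 = kr 2,560.00
Penalty, months 5–16: 12 × 2.25% × kr 64,000.00 = kr 17,280.00
Total penalty = kr 2,560.00 + kr 17,280.00 = kr 19,840.00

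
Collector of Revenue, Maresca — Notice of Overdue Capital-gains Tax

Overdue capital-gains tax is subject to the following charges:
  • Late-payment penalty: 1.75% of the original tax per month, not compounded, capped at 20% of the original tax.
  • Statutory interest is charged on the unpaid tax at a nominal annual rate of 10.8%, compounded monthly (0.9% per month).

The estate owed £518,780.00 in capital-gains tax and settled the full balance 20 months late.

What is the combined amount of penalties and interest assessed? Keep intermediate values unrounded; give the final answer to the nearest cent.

£205,568.54

Penalty (uncapped): 20 × 1.75% × £518,780.00 = £181,573.00; cap = 20% × £518,780.00 = £103,756.00 → penalty = £103,756.00
Interest: £518,780.00 × ((1 + 0.009)^20 − 1) = £518,780.00 × 0.1962538… = £101,812.5383…
Penalties + interest = £103,756.0000 + £101,812.5383… = £205,568.54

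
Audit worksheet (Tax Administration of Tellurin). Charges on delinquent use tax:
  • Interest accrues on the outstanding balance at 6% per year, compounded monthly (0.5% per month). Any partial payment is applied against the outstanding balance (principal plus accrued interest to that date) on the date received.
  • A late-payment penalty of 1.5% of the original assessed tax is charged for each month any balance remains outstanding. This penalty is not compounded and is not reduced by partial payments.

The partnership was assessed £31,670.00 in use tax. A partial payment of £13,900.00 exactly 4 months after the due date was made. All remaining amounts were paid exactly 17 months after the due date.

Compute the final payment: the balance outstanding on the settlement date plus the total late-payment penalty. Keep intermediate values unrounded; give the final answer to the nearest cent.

Balance at month 4: £31,670.0000 × (1 + 0.005)^4 = £32,308.1664…
After £13,900.00 payment: £32,308.1664… − £13,900.00 = £18,408.1664…
Balance at month 17: £18,408.1664… × (1 + 0.005)^13 = £19,641.2595…
Penalty: 17 × 1.5% × £31,670.00 = £8,075.85
Final settlement = outstanding balance + penalty = £19,641.2595… + £8,075.85 = £27,717.11

£27,717.11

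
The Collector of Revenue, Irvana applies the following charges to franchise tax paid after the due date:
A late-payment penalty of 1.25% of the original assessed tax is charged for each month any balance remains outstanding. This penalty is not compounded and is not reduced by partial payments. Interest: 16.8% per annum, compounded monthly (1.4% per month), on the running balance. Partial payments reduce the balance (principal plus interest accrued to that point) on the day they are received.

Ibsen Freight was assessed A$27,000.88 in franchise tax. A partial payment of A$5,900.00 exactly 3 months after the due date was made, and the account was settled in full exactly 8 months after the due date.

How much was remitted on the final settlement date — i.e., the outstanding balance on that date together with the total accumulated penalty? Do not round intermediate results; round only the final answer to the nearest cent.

Balance at month 3: A$27,000.8800 × (1 + 0.014)^3 = A$28,150.8676…
After A$5,900.00 payment: A$28,150.8676… − A$5,900.00 = A$22,250.8676…
Balance at month 8: A$22,250.8676… × (1 + 0.014)^5 = A$23,852.6548…
Penalty: 8 × 1.25% × A$27,000.88 = A$2,700.09…
Final settlement = outstanding balance + penalty = A$23,852.6548… + A$2,700.09… = A$26,552.74

A$26,552.74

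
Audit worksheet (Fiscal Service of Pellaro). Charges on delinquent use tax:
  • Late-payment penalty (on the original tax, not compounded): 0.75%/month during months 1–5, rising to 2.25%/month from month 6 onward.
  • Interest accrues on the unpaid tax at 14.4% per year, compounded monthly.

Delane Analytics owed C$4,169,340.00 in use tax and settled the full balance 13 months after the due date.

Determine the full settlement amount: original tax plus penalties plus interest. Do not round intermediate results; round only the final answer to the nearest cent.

C$5,775,542.21

Penalty, months 1–5: 5 × 0.75% × C$4,169,340.00 = C$156,350.25
Penalty, months 6–13: 8 × 2.25% × C$4,169,340.00 = C$750,481.20
Interest (14.4%/yr ÷ 12 = 1.2%/month): C$4,169,340.00 × ((1 + 0.012)^13 − 1) = C$699,370.7605…
Total = C$4,169,340.00 + C$906,831.4500 + C$699,370.7605… = C$5,775,542.21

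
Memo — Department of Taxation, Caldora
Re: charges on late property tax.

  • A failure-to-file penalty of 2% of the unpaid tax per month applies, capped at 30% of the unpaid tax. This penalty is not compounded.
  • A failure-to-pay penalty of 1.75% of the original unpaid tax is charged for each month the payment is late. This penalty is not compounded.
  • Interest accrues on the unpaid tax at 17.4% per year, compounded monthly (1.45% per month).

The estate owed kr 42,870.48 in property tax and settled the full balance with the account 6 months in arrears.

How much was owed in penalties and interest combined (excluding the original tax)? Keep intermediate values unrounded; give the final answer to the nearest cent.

Failure-to-file: 6 × 2% × kr 42,870.48 = kr 5,144.46… (under the 30% cap)
Failure-to-pay penalty: 6 × 1.75% × kr 42,870.48 = kr 4,501.40…
Interest: kr 42,870.48 × ((1 + 0.0145)^6 − 1) = kr 42,870.48 × 0.0902154… = kr 3,867.5770…
Penalties + interest = kr 9,645.8580 + kr 3,867.5770… = kr 13,513.44

kr 13,513.44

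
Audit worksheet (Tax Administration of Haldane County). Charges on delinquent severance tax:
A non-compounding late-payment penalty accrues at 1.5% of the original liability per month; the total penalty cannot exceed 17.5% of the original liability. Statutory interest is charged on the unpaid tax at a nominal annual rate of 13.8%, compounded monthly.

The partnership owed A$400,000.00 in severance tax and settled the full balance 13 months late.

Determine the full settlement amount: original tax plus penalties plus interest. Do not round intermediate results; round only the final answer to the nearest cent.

Penalty (uncapped): 13 × 1.5% × A$400,000.00 = A$78,000.00; cap = 17.5% × A$400,000.00 = A$70,000.00 → penalty = A$70,000.00
Interest (13.8%/yr ÷ 12 = 1.15%/month): A$400,000.00 × ((1 + 0.0115)^13 − 1) = A$64,105.2954…
Total = A$400,000.00 + A$70,000.0000 + A$64,105.2954… = A$534,105.30

A$534,105.30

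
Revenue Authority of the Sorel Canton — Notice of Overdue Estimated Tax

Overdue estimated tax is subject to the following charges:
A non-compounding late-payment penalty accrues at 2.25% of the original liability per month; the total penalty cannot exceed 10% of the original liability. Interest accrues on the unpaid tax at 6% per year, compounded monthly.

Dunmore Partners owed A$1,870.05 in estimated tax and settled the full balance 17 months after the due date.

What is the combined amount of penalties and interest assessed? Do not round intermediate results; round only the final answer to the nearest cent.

A$352.48

Penalty (uncapped): 17 × 2.25% × A$1,870.05 = A$715.29…; cap = 10% × A$1,870.05 = A$187.01… → penalty = A$187.01…
Interest (6%/yr ÷ 12 = 0.5%/month): A$1,870.05 × ((1 + 0.005)^17 − 1) = A$165.4742…
Penalties + interest = A$187.0050 + A$165.4742… = A$352.48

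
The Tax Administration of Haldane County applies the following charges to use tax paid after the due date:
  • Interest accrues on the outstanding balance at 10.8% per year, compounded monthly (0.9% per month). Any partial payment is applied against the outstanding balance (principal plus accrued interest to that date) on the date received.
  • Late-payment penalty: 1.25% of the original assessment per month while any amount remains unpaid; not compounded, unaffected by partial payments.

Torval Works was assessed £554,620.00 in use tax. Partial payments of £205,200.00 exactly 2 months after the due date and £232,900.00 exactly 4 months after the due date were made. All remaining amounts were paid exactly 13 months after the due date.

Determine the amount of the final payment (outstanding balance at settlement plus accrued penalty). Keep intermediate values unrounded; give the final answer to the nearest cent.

Balance at month 2: £554,620.0000 × (1 + 0.009)^2 = £564,648.0842…
After £205,200.00 payment: £564,648.0842… − £205,200.00 = £359,448.0842…
Balance at month 4: £359,448.0842… × (1 + 0.009)^2 = £365,947.2650…
After £232,900.00 payment: £365,947.2650… − £232,900.00 = £133,047.2650…
Balance at month 13: £133,047.2650… × (1 + 0.009)^9 = £144,220.3176…
Penalty: 13 × 1.25% × £554,620.00 = £90,125.75
Final settlement = outstanding balance + penalty = £144,220.3176… + £90,125.75 = £234,346.07

£234,346.07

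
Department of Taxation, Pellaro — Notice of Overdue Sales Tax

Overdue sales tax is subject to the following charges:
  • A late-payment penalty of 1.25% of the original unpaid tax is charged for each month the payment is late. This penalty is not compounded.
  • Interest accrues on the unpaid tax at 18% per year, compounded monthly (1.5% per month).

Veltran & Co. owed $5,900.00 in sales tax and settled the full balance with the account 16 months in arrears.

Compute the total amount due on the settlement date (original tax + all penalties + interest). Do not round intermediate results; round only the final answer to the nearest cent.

$8,667.01

Late-payment penalty = 1.25% × $5,900.00 × 16 mo = $1,180.00
Interest: $5,900.00 × ((1 + 0.015)^16 − 1) = $5,900.00 × 0.2689855… = $1,587.0147…
Total = $5,900.00 + $1,180.0000 + $1,587.0147… = $8,667.01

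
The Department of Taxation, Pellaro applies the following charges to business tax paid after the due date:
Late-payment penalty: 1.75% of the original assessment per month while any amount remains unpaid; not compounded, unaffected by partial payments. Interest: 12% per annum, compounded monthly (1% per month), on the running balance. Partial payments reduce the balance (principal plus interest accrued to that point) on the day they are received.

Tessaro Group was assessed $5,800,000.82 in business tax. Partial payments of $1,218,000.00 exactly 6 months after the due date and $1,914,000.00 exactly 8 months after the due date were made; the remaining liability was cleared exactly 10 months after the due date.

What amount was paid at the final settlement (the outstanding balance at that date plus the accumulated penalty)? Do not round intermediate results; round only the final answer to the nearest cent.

$4,201,882.29

Balance at month 6: $5,800,000.8200 × (1 + 0.01)^6 = $6,156,817.7439…
After $1,218,000.00 payment: $6,156,817.7439… − $1,218,000.00 = $4,938,817.7439…
Balance at month 8: $4,938,817.7439… × (1 + 0.01)^2 = $5,038,087.9806…
After $1,914,000.00 payment: $5,038,087.9806… − $1,914,000.00 = $3,124,087.9806…
Balance at month 10: $3,124,087.9806… × (1 + 0.01)^2 = $3,186,882.1490…
Penalty: 10 × 1.75% × $5,800,000.82 = $1,015,000.14…
Final settlement = outstanding balance + penalty = $3,186,882.1490… + $1,015,000.14… = $4,201,882.29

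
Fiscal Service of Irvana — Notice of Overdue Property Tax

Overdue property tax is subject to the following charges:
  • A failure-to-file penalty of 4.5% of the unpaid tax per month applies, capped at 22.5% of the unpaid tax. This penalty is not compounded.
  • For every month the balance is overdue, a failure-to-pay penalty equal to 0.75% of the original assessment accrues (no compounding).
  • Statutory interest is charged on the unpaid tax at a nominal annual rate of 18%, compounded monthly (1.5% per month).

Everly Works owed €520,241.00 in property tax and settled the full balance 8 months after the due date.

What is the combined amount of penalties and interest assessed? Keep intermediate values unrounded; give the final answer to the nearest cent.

Failure-to-file: 8 × 4.5% × €520,241.00 = €187,286.76, capped at 22.5% × €520,241.00 = €117,054.23…
Failure-to-pay penalty: 8 × 0.75% × €520,241.00 = €31,214.46
Interest: €520,241.00 × ((1 + 0.015)^8 − 1) = €520,241.00 × 0.1264926… = €65,806.6297…
Penalties + interest = €148,268.6850 + €65,806.6297… = €214,075.31

€214,075.31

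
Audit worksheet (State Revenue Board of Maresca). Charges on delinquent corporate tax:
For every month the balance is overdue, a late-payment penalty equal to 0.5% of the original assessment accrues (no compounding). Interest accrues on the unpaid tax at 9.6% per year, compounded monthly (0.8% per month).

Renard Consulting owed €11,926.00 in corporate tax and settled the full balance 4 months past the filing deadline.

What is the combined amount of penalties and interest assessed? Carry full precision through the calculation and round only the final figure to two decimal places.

€624.76

Late-payment penalty: 4 × 0.5% × €11,926.00 = €238.52
Interest: €11,926.00 × ((1 + 0.008)^4 − 1) = €11,926.00 × 0.0323861… = €386.2361…
Penalties + interest = €238.5200 + €386.2361… = €624.76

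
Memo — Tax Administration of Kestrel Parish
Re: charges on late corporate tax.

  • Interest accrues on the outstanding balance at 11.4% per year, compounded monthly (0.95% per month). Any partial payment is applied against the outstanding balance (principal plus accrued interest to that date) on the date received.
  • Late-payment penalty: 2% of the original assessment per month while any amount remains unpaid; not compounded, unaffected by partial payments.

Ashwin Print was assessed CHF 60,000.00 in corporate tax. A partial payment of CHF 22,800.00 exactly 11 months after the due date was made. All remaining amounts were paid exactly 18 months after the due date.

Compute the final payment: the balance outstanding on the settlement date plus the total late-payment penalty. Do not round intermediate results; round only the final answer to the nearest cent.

CHF 68,371.91

Balance at month 11: CHF 60,000.0000 × (1 + 0.0095)^11 = CHF 66,576.4765…
After CHF 22,800.00 payment: CHF 66,576.4765… − CHF 22,800.00 = CHF 43,776.4765…
Balance at month 18: CHF 43,776.4765… × (1 + 0.0095)^7 = CHF 46,771.9057…
Penalty: 18 × 2% × CHF 60,000.00 = CHF 21,600.00
Final settlement = outstanding balance + penalty = CHF 46,771.9057… + CHF 21,600.00 = CHF 68,371.91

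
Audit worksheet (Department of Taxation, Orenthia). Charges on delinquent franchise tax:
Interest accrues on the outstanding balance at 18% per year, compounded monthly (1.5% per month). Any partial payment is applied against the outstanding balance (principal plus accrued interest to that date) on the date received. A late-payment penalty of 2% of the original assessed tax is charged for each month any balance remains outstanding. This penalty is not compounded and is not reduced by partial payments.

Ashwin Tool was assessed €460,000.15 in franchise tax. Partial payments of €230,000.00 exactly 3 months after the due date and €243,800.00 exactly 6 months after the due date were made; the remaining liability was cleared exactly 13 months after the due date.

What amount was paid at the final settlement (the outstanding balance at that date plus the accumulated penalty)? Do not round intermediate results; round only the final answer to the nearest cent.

€140,329.77

Balance at month 3: €460,000.1500 × (1 + 0.015)^3 = €481,012.2094…
After €230,000.00 payment: €481,012.2094… − €230,000.00 = €251,012.2094…
Balance at month 6: €251,012.2094… × (1 + 0.015)^3 = €262,478.0392…
After €243,800.00 payment: €262,478.0392… − €243,800.00 = €18,678.0392…
Balance at month 13: €18,678.0392… × (1 + 0.015)^7 = €20,729.7268…
Penalty: 13 × 2% × €460,000.15 = €119,600.04…
Final settlement = outstanding balance + penalty = €20,729.7268… + €119,600.04… = €140,329.77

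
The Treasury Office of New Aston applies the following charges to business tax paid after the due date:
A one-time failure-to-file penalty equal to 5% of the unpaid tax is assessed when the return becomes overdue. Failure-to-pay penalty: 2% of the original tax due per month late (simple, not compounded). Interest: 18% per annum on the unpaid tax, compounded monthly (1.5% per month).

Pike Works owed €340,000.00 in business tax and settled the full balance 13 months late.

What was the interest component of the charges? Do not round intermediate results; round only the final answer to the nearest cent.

€72,607.83

Interest: €340,000.00 × ((1 + 0.015)^13 − 1) = €340,000.00 × 0.2135524… = €72,607.8310…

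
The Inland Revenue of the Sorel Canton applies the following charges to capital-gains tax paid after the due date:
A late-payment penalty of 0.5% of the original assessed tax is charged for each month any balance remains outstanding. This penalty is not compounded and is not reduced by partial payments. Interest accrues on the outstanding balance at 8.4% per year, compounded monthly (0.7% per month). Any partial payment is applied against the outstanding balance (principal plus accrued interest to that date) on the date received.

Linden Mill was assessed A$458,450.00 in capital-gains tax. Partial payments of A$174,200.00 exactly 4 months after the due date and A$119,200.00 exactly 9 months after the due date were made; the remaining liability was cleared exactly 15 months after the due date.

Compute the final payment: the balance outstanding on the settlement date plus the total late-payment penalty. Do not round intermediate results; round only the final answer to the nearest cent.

Balance at month 4: A$458,450.0000 × (1 + 0.007)^4 = A$471,422.0144…
After A$174,200.00 payment: A$471,422.0144… − A$174,200.00 = A$297,222.0144…
Balance at month 9: A$297,222.0144… × (1 + 0.007)^5 = A$307,771.4467…
After A$119,200.00 payment: A$307,771.4467… − A$119,200.00 = A$188,571.4467…
Balance at month 15: A$188,571.4467… × (1 + 0.007)^6 = A$196,631.3479…
Penalty: 15 × 0.5% × A$458,450.00 = A$34,383.75
Final settlement = outstanding balance + penalty = A$196,631.3479… + A$34,383.75 = A$231,015.10

A$231,015.10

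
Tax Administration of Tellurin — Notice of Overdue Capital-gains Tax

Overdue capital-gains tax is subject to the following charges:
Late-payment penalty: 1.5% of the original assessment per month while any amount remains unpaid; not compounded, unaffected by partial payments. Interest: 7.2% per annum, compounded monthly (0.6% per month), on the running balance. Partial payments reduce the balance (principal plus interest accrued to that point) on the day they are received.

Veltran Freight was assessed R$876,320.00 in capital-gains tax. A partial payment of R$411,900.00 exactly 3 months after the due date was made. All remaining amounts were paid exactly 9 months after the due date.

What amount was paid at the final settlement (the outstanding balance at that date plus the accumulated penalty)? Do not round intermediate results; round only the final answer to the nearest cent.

R$616,143.62

Balance at month 3: R$876,320.0000 × (1 + 0.006)^3 = R$892,188.5918…
After R$411,900.00 payment: R$892,188.5918… − R$411,900.00 = R$480,288.5918…
Balance at month 9: R$480,288.5918… × (1 + 0.006)^6 = R$497,840.4212…
Penalty: 9 × 1.5% × R$876,320.00 = R$118,303.20
Final settlement = outstanding balance + penalty = R$497,840.4212… + R$118,303.20 = R$616,143.62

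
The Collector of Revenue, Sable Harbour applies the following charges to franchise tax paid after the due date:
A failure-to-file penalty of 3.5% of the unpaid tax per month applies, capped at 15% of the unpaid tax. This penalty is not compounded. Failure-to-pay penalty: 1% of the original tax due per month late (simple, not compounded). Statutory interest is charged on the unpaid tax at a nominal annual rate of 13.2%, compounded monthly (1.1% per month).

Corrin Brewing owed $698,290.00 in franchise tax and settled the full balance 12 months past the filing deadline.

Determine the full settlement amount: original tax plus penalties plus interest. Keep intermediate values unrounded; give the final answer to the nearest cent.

$984,788.75

Failure-to-file: 12 × 3.5% × $698,290.00 = $293,281.80, capped at 15% × $698,290.00 = $104,743.50
Failure-to-pay penalty = 1% × $698,290.00 × 12 mo = $83,794.80
Interest: $698,290.00 × ((1 + 0.011)^12 − 1) = $698,290.00 × 0.1402862… = $97,960.4482…
Total = $698,290.00 + $188,538.3000 + $97,960.4482… = $984,788.75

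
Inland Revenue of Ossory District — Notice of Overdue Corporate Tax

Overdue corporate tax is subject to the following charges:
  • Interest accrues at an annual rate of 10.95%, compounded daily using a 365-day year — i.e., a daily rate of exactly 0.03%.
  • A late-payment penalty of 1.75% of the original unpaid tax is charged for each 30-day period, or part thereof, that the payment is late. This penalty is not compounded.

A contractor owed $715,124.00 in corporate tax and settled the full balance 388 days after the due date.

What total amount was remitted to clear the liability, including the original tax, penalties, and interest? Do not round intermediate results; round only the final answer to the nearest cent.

$966,079.28

Penalty periods: ⌈388/30⌉ = 13; penalty = 13 × 1.75% × $715,124.00 = $162,690.71
Interest: $715,124.00 × ((1 + 0.0003)^388 − 1) = $715,124.00 × 0.12342555… = $88,264.5724…
Total = $715,124.00 + $162,690.7100 + $88,264.5724… = $966,079.28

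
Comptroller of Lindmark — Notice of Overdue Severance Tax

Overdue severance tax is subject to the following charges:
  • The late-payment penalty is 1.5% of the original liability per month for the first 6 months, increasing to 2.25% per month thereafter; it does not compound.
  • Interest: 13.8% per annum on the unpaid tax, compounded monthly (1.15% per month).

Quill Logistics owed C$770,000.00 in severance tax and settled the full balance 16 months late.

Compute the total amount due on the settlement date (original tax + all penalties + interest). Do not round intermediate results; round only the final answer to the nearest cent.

Penalty, months 1–6: 6 × 1.5% × C$770,000.00 = C$69,300.00
Penalty, months 7–16: 10 × 2.25% × C$770,000.00 = C$173,250.00
Interest: C$770,000.00 × ((1 + 0.0115)^16 − 1) = C$770,000.00 × 0.2007544… = C$154,580.9029…
Total = C$770,000.00 + C$242,550.0000 + C$154,580.9029… = C$1,167,130.90

C$1,167,130.90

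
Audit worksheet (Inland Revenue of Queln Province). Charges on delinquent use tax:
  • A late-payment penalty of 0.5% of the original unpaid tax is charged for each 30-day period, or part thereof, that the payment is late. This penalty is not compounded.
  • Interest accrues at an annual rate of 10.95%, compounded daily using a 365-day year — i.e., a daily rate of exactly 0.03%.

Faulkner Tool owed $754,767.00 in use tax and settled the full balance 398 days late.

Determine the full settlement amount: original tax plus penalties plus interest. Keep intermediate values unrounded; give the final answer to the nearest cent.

Penalty periods: ⌈398/30⌉ = 14; penalty = 14 × 0.5% × $754,767.00 = $52,833.69
Interest: $754,767.00 × ((1 + 0.0003)^398 − 1) = $754,767.00 × 0.12680038… = $95,704.7418…
Total = $754,767.00 + $52,833.6900 + $95,704.7418… = $903,305.43

$903,305.43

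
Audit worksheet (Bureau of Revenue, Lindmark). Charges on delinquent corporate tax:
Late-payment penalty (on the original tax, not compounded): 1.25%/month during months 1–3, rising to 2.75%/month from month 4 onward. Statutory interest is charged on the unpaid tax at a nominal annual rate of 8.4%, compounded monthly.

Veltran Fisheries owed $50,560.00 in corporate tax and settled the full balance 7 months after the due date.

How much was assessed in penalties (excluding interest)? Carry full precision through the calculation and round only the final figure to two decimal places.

$7,457.60

Penalty, months 1–3: 3 × 1.25% × $50,560.00 = $1,896.00
Penalty, months 4–7: 4 × 2.75% × $50,560.00 = $5,561.60
Total penalty = $1,896.00 + $5,561.60 = $7,457.60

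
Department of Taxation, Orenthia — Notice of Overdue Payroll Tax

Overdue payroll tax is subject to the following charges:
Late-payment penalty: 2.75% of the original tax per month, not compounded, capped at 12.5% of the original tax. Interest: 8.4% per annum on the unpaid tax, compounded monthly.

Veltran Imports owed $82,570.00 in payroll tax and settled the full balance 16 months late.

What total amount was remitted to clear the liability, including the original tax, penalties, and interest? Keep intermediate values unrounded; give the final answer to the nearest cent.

$102,640.83

Penalty (uncapped): 16 × 2.75% × $82,570.00 = $36,330.80; cap = 12.5% × $82,570.00 = $10,321.25 → penalty = $10,321.25
Interest (8.4%/yr ÷ 12 = 0.7%/month): $82,570.00 × ((1 + 0.007)^16 − 1) = $9,749.5786…
Total = $82,570.00 + $10,321.2500 + $9,749.5786… = $102,640.83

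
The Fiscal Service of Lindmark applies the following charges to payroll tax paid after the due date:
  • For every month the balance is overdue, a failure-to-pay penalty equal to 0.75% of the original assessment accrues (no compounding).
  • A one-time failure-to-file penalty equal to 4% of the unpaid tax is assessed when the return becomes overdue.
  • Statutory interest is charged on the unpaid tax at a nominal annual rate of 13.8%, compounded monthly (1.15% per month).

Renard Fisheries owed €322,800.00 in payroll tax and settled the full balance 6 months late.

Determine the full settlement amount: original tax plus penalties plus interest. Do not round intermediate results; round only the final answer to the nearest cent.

Failure-to-file penalty: 4% × €322,800.00 = €12,912.00
Failure-to-pay penalty: 6 × 0.75% × €322,800.00 = €14,526.00
Interest: €322,800.00 × ((1 + 0.0115)^6 − 1) = €322,800.00 × 0.0710144… = €22,923.4583…
Total = €322,800.00 + €27,438.0000 + €22,923.4583… = €373,161.46

€373,161.46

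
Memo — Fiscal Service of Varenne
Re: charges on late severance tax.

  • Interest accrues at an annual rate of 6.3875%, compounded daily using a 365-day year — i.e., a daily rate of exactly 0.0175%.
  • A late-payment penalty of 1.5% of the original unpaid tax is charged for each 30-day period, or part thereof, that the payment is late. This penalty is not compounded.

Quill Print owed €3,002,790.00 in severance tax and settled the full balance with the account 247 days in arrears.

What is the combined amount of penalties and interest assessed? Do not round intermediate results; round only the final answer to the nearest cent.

€538,006.46

Penalty periods: ⌈247/30⌉ = 9; penalty = 9 × 1.5% × €3,002,790.00 = €405,376.65
Interest: €3,002,790.00 × ((1 + 0.000175)^247 − 1) = €3,002,790.00 × 0.04416886… = €132,629.8067…
Penalties + interest = €405,376.6500 + €132,629.8067… = €538,006.46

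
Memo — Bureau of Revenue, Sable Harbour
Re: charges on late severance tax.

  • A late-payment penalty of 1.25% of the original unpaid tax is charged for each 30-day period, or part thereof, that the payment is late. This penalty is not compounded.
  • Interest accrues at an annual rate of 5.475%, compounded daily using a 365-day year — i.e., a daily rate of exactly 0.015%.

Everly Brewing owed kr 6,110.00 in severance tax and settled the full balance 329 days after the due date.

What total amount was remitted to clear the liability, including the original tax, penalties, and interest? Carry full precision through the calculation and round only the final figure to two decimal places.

kr 7,259.19

Penalty periods: ⌈329/30⌉ = 11; penalty = 11 × 1.25% × kr 6,110.00 = kr 840.13…
Interest: kr 6,110.00 × ((1 + 0.00015)^329 − 1) = kr 6,110.00 × 0.05058410… = kr 309.0689…
Total = kr 6,110.00 + kr 840.1250 + kr 309.0689… = kr 7,259.19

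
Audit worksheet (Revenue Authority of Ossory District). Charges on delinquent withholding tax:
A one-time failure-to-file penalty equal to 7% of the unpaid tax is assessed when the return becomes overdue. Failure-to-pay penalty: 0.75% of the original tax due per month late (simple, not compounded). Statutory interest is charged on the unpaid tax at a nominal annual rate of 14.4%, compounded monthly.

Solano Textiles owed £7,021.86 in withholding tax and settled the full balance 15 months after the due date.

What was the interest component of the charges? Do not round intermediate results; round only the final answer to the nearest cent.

Interest (14.4%/yr ÷ 12 = 1.2%/month): £7,021.86 × ((1 + 0.012)^15 − 1) = £1,375.8303…

£1,375.83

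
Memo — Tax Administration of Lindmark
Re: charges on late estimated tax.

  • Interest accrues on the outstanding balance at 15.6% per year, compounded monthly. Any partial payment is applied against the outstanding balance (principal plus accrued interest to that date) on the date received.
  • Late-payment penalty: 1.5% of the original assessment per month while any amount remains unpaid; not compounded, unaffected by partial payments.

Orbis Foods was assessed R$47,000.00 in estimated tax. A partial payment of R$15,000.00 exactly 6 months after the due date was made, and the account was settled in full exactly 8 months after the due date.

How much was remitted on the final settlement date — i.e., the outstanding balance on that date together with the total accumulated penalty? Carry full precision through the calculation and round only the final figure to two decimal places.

Monthly rate = 15.6% ÷ 12 = 1.3%
Balance at month 6: R$47,000.0000 × (1 + 0.013)^6 = R$50,787.2304…
After R$15,000.00 payment: R$50,787.2304… − R$15,000.00 = R$35,787.2304…
Balance at month 8: R$35,787.2304… × (1 + 0.013)^2 = R$36,723.7465…
Penalty: 8 × 1.5% × R$47,000.00 = R$5,640.00
Final settlement = outstanding balance + penalty = R$36,723.7465… + R$5,640.00 = R$42,363.75

R$42,363.75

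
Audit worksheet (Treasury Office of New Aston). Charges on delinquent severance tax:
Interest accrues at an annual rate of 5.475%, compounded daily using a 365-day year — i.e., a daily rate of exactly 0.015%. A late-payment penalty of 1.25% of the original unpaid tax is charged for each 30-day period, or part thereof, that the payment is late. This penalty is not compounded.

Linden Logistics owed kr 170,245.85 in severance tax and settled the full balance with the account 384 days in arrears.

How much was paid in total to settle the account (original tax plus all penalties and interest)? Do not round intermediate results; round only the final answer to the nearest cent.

kr 208,004.10

Penalty periods: ⌈384/30⌉ = 13; penalty = 13 × 1.25% × kr 170,245.85 = kr 27,664.95…
Interest: kr 170,245.85 × ((1 + 0.00015)^384 − 1) = kr 170,245.85 × 0.05928662… = kr 10,093.3008…
Total = kr 170,245.85 + kr 27,664.9506… + kr 10,093.3008… = kr 208,004.10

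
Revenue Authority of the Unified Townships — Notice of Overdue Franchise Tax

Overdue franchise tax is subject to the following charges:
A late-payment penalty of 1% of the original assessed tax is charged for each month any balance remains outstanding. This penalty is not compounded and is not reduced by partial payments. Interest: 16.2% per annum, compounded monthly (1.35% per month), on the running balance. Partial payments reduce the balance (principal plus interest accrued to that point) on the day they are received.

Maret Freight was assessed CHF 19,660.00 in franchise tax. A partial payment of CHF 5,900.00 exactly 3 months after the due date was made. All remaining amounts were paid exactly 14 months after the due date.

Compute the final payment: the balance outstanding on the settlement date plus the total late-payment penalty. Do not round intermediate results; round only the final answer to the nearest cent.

Balance at month 3: CHF 19,660.0000 × (1 + 0.0135)^3 = CHF 20,467.0275…
After CHF 5,900.00 payment: CHF 20,467.0275… − CHF 5,900.00 = CHF 14,567.0275…
Balance at month 14: CHF 14,567.0275… × (1 + 0.0135)^11 = CHF 16,882.3237…
Penalty: 14 × 1% × CHF 19,660.00 = CHF 2,752.40
Final settlement = outstanding balance + penalty = CHF 16,882.3237… + CHF 2,752.40 = CHF 19,634.72

CHF 19,634.72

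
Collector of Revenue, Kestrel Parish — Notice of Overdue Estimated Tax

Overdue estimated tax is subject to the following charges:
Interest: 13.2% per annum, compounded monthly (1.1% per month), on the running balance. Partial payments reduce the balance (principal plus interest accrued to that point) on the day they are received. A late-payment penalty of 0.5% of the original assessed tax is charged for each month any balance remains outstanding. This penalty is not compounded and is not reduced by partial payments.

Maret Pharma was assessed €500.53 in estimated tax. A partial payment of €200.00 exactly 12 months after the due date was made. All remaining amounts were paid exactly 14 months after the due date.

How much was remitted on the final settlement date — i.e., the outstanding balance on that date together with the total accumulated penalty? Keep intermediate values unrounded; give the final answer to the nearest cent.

€413.99

Balance at month 12: €500.5300 × (1 + 0.011)^12 = €570.7474…
After €200.00 payment: €570.7474… − €200.00 = €370.7474…
Balance at month 14: €370.7474… × (1 + 0.011)^2 = €378.9488…
Penalty: 14 × 0.5% × €500.53 = €35.04…
Final settlement = outstanding balance + penalty = €378.9488… + €35.04… = €413.99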